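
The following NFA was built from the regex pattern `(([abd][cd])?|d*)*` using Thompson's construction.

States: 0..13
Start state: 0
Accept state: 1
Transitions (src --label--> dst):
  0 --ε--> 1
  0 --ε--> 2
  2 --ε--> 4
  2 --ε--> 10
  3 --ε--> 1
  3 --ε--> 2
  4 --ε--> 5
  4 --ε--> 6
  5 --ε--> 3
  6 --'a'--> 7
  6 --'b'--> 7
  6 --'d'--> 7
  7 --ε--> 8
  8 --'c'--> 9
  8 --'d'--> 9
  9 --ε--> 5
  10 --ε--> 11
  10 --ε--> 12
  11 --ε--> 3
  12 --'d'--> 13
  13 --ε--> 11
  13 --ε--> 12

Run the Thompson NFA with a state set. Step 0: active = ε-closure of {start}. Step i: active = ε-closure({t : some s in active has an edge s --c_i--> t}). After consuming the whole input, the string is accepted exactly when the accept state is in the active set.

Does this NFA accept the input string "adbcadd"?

Answer: ACCEPT

Derivation:
initial (ε-close {0}): {0,1,2,3,4,5,6,10,11,12}
'a' @ 1: {7,8}
'd' @ 2: {1,2,3,4,5,6,9,10,11,12}  ✓accept
'b' @ 3: {7,8}
'c' @ 4: {1,2,3,4,5,6,9,10,11,12}  ✓accept
'a' @ 5: {7,8}
'd' @ 6: {1,2,3,4,5,6,9,10,11,12}  ✓accept
'd' @ 7: {1,2,3,4,5,6,7,8,10,11,12,13}  ✓accept
final: {1,2,3,4,5,6,7,8,10,11,12,13}; accept 1 in set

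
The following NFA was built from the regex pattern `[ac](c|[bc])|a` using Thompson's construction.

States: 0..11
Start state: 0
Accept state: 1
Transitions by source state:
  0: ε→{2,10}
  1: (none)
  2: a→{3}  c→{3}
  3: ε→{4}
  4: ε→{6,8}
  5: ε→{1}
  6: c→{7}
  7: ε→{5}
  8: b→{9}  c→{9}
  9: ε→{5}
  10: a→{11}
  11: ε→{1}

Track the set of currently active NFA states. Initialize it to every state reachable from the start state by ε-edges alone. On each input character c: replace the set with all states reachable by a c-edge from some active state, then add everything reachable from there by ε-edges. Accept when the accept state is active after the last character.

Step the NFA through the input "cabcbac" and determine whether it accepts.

Answer: REJECT

Trace:
initial (ε-close {0}): {0,2,10}
'c' @ 1: {3,4,6,8}
'a' @ 2: {}  — state set empty
rest 'bcbac' ignored (set empty)
final: {}; accept 1 not in set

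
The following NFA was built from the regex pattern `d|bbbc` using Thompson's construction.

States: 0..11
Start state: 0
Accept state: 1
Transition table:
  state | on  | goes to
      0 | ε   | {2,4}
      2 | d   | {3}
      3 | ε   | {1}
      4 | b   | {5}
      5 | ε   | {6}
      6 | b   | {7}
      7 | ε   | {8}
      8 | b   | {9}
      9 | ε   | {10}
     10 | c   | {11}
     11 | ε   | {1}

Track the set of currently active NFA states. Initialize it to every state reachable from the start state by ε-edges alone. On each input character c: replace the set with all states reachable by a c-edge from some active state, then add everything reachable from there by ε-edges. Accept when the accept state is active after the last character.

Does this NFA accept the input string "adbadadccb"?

Answer: REJECT

Steps:
S₀ = ε-closure({0}) = {0,2,4}
'a' @ 1: {}  — state set empty
rest 'dbadadccb' ignored (set empty)
after full input: {}  (accept=1 not in)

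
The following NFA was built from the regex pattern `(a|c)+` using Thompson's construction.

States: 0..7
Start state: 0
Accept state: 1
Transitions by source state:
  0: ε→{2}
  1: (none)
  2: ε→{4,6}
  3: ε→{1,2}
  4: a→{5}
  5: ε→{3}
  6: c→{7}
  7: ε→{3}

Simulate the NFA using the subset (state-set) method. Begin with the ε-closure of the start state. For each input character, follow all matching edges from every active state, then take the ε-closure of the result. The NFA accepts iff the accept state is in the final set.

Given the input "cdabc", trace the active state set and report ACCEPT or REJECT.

S₀ = ε-closure({0}) = {0,2,4,6}
'c' @ 1: {1,2,3,4,6,7}  (accept∈set)
'd' @ 2: {}  — state set empty
rest 'abc' ignored (set empty)
after full input: {}  (accept=1 not in)

Answer: REJECT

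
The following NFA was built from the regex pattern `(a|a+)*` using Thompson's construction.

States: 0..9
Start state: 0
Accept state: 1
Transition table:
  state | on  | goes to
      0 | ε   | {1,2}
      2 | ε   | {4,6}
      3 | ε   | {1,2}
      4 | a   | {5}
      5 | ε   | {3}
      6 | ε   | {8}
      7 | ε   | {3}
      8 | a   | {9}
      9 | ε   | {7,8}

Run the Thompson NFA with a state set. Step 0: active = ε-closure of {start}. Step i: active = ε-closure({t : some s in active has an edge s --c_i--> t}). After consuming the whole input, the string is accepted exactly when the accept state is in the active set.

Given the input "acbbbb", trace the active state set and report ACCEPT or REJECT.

start: ε-closure({0}) = {0,1,2,4,6,8}
'a' @ 1: {1,2,3,4,5,6,7,8,9}  ✓accept
'c' @ 2: {}  — dead — no transitions
rest 'bbbb' ignored (set empty)
after full input: {}  (accept=1 not in)

Answer: REJECT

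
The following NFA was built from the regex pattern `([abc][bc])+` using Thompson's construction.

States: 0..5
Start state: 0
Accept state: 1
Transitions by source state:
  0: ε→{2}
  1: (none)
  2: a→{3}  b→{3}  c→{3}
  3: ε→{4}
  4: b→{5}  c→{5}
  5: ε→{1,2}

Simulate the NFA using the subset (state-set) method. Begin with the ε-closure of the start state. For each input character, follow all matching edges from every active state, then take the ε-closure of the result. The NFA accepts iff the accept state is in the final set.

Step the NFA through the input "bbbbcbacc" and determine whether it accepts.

initial (ε-close {0}): {0,2}
'b' @ 1: {3,4}
'b' @ 2: {1,2,5}  (accept∈set)
'b' @ 3: {3,4}
'b' @ 4: {1,2,5}  (accept∈set)
'c' @ 5: {3,4}
'b' @ 6: {1,2,5}  (accept∈set)
'a' @ 7: {3,4}
'c' @ 8: {1,2,5}  (accept∈set)
'c' @ 9: {3,4}
final: {3,4}; accept 1 not in set

Answer: REJECT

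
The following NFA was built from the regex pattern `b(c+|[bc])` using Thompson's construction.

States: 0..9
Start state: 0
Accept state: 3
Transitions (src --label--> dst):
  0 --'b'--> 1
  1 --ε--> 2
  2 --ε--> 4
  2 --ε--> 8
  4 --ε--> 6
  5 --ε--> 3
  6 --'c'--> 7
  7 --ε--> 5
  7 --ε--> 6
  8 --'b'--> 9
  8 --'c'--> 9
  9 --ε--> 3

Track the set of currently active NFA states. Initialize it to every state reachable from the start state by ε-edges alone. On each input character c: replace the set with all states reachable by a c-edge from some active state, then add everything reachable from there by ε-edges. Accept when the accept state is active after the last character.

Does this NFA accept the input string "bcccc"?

Answer: ACCEPT

Trace:
start: ε-closure({0}) = {0}
'b' @ 1: {1,2,4,6,8}
'c' @ 2: {3,5,6,7,9}  [accepting]
'c' @ 3: {3,5,6,7}  [accepting]
'c' @ 4: {3,5,6,7}  [accepting]
'c' @ 5: {3,5,6,7}  [accepting]
final: {3,5,6,7}; accept 3 in set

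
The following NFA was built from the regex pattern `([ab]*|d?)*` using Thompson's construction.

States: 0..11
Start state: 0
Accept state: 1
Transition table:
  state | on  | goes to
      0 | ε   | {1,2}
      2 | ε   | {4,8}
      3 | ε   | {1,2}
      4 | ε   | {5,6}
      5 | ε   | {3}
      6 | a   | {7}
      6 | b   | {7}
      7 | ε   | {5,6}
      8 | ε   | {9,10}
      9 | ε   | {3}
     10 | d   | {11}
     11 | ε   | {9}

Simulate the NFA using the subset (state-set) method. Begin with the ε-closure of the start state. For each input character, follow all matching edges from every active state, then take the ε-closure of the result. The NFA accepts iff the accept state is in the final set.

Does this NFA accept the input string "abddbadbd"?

Answer: ACCEPT

Steps:
S₀ = ε-closure({0}) = {0,1,2,3,4,5,6,8,9,10}
'a' @ 1: {1,2,3,4,5,6,7,8,9,10}  [accepting]
'b' @ 2: {1,2,3,4,5,6,7,8,9,10}  [accepting]
'd' @ 3: {1,2,3,4,5,6,8,9,10,11}  [accepting]
'd' @ 4: {1,2,3,4,5,6,8,9,10,11}  [accepting]
'b' @ 5: {1,2,3,4,5,6,7,8,9,10}  [accepting]
'a' @ 6: {1,2,3,4,5,6,7,8,9,10}  [accepting]
'd' @ 7: {1,2,3,4,5,6,8,9,10,11}  [accepting]
'b' @ 8: {1,2,3,4,5,6,7,8,9,10}  [accepting]
'd' @ 9: {1,2,3,4,5,6,8,9,10,11}  [accepting]
final: {1,2,3,4,5,6,8,9,10,11}; accept 1 in set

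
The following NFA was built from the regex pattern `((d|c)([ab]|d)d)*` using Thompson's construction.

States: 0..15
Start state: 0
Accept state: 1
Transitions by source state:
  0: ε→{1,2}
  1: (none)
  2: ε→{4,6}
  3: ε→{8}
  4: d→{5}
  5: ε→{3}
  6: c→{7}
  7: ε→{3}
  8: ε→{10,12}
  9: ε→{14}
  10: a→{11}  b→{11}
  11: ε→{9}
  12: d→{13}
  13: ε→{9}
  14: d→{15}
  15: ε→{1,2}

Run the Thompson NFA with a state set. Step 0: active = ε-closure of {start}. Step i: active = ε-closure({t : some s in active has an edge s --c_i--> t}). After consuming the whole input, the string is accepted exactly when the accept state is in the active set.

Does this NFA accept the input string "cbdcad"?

Answer: ACCEPT

Steps:
initial (ε-close {0}): {0,1,2,4,6}
'c' @ 1: {3,7,8,10,12}
'b' @ 2: {9,11,14}
'd' @ 3: {1,2,4,6,15}  (accept∈set)
'c' @ 4: {3,7,8,10,12}
'a' @ 5: {9,11,14}
'd' @ 6: {1,2,4,6,15}  (accept∈set)
final: {1,2,4,6,15}; accept 1 in set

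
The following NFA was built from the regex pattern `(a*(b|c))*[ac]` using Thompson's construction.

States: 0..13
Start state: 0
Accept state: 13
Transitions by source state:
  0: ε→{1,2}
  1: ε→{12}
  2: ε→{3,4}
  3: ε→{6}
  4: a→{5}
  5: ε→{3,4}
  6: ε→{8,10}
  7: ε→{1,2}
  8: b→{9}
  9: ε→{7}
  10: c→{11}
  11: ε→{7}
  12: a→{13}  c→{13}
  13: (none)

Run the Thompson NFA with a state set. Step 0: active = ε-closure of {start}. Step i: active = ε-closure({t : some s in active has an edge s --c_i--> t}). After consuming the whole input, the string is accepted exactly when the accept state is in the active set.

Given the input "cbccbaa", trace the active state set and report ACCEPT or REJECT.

S₀ = ε-closure({0}) = {0,1,2,3,4,6,8,10,12}
'c' @ 1: {1,2,3,4,6,7,8,10,11,12,13}  (accept∈set)
'b' @ 2: {1,2,3,4,6,7,8,9,10,12}
'c' @ 3: {1,2,3,4,6,7,8,10,11,12,13}  (accept∈set)
'c' @ 4: {1,2,3,4,6,7,8,10,11,12,13}  (accept∈set)
'b' @ 5: {1,2,3,4,6,7,8,9,10,12}
'a' @ 6: {3,4,5,6,8,10,13}  (accept∈set)
'a' @ 7: {3,4,5,6,8,10}
after full input: {3,4,5,6,8,10}  (accept=13 not in)

Answer: REJECT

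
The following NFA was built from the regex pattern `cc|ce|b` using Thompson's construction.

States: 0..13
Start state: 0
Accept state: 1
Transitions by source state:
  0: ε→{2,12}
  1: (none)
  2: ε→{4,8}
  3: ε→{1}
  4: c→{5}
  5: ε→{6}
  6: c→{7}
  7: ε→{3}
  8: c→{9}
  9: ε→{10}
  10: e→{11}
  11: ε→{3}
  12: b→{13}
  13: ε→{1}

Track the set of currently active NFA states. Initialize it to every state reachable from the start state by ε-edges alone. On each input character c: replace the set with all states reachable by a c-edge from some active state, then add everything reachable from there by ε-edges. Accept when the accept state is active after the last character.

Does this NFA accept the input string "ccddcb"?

Answer: REJECT

Trace:
S₀ = ε-closure({0}) = {0,2,4,8,12}
'c' @ 1: {5,6,9,10}
'c' @ 2: {1,3,7}  ✓accept
'd' @ 3: {}  — no active states
rest 'dcb' ignored (set empty)
end set {} — state 1 not in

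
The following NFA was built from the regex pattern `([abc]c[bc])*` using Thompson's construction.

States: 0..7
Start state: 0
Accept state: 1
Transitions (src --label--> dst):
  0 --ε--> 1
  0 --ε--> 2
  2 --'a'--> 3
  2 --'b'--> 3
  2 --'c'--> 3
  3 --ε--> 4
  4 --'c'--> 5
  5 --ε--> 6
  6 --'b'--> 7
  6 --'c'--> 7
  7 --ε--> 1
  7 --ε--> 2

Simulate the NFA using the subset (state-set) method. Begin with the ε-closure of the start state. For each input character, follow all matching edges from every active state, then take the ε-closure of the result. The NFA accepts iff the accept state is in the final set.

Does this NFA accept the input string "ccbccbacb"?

Answer: ACCEPT

Derivation:
initial (ε-close {0}): {0,1,2}
'c' @ 1: {3,4}
'c' @ 2: {5,6}
'b' @ 3: {1,2,7}  ✓accept
'c' @ 4: {3,4}
'c' @ 5: {5,6}
'b' @ 6: {1,2,7}  ✓accept
'a' @ 7: {3,4}
'c' @ 8: {5,6}
'b' @ 9: {1,2,7}  ✓accept
final: {1,2,7}; accept 1 in set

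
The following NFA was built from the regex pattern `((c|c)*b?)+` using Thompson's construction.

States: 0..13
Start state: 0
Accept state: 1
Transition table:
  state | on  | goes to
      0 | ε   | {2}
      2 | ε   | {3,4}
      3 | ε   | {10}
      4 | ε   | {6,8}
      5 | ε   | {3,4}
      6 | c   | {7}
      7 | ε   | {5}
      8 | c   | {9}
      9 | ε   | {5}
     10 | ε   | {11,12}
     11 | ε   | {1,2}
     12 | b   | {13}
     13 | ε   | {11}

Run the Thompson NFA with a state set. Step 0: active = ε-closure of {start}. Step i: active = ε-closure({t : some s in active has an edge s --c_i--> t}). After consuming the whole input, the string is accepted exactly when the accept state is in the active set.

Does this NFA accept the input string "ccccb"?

initial (ε-close {0}): {0,1,2,3,4,6,8,10,11,12}
'c' @ 1: {1,2,3,4,5,6,7,8,9,10,11,12}  [accepting]
'c' @ 2: {1,2,3,4,5,6,7,8,9,10,11,12}  [accepting]
'c' @ 3: {1,2,3,4,5,6,7,8,9,10,11,12}  [accepting]
'c' @ 4: {1,2,3,4,5,6,7,8,9,10,11,12}  [accepting]
'b' @ 5: {1,2,3,4,6,8,10,11,12,13}  [accepting]
final: {1,2,3,4,6,8,10,11,12,13}; accept 1 in set

Answer: ACCEPT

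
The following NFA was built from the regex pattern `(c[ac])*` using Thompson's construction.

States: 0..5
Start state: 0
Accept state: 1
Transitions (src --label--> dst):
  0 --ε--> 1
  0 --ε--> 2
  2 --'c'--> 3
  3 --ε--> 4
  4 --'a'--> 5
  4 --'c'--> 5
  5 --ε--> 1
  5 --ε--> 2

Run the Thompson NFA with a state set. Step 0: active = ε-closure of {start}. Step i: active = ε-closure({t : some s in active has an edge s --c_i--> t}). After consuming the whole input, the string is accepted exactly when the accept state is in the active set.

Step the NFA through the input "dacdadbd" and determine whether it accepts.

Answer: REJECT

Steps:
start: ε-closure({0}) = {0,1,2}
'd' @ 1: {}  — dead — no transitions
rest 'acdadbd' ignored (set empty)
final: {}; accept 1 not in set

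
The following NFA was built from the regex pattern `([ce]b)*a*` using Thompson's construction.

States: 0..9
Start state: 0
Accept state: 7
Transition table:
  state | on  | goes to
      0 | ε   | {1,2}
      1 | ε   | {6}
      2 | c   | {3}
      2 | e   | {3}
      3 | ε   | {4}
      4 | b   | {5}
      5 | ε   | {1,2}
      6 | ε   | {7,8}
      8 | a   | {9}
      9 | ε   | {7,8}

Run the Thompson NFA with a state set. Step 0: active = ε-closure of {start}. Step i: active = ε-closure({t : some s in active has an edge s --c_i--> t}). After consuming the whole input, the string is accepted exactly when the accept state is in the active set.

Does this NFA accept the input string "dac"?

Answer: REJECT

Steps:
initial (ε-close {0}): {0,1,2,6,7,8}
'd' @ 1: {}  — no active states
rest 'ac' ignored (set empty)
final: {}; accept 7 not in set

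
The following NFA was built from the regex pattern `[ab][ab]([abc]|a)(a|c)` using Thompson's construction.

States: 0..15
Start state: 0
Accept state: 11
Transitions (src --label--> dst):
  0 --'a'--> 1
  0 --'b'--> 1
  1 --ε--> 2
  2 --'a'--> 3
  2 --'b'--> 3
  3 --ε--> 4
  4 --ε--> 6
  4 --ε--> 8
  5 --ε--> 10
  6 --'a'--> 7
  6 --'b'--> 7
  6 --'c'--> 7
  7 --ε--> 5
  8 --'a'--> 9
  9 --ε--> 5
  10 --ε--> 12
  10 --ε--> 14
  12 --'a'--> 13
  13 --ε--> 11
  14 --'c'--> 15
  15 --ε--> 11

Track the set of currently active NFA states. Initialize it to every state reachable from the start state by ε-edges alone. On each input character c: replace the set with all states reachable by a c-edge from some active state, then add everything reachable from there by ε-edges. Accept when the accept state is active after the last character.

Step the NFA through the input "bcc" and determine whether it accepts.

Answer: REJECT

Derivation:
start: ε-closure({0}) = {0}
'b' @ 1: {1,2}
'c' @ 2: {}  — no active states
rest 'c' ignored (set empty)
final: {}; accept 11 not in set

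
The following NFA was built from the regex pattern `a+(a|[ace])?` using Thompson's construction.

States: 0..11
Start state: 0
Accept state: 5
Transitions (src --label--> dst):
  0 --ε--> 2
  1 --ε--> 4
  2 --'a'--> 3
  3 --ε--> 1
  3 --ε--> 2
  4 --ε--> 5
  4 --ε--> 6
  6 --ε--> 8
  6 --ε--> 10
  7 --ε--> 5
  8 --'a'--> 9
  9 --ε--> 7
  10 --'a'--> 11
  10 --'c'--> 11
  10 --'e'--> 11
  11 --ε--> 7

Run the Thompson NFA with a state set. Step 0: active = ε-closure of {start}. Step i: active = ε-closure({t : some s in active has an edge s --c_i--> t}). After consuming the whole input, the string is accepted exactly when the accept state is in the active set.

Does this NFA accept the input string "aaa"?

start: ε-closure({0}) = {0,2}
'a' @ 1: {1,2,3,4,5,6,8,10}  [accepting]
'a' @ 2: {1,2,3,4,5,6,7,8,9,10,11}  [accepting]
'a' @ 3: {1,2,3,4,5,6,7,8,9,10,11}  [accepting]
after full input: {1,2,3,4,5,6,7,8,9,10,11}  (accept=5 in)

Answer: ACCEPT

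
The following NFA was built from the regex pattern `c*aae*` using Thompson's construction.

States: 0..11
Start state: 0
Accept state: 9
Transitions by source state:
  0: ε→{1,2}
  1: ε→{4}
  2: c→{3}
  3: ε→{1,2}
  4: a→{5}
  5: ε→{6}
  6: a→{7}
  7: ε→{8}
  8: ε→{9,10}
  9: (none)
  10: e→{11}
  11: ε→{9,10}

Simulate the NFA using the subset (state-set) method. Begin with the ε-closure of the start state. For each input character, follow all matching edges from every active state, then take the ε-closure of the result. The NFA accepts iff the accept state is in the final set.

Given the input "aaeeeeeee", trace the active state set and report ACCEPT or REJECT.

S₀ = ε-closure({0}) = {0,1,2,4}
'a' @ 1: {5,6}
'a' @ 2: {7,8,9,10}  [accepting]
'e' @ 3: {9,10,11}  [accepting]
'e' @ 4: {9,10,11}  [accepting]
'e' @ 5: {9,10,11}  [accepting]
'e' @ 6: {9,10,11}  [accepting]
'e' @ 7: {9,10,11}  [accepting]
'e' @ 8: {9,10,11}  [accepting]
'e' @ 9: {9,10,11}  [accepting]
end set {9,10,11} — state 9 in

Answer: ACCEPT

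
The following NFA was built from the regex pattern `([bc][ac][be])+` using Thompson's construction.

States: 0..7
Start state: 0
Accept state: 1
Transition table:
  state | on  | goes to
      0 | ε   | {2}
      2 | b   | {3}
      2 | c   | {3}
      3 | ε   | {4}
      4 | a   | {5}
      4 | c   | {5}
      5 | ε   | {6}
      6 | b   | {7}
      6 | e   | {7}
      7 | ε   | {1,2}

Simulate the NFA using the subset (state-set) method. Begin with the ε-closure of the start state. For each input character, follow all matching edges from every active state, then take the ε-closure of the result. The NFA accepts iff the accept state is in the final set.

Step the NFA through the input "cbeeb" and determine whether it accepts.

Answer: REJECT

Steps:
S₀ = ε-closure({0}) = {0,2}
'c' @ 1: {3,4}
'b' @ 2: {}  — state set empty
rest 'eeb' ignored (set empty)
final: {}; accept 1 not in set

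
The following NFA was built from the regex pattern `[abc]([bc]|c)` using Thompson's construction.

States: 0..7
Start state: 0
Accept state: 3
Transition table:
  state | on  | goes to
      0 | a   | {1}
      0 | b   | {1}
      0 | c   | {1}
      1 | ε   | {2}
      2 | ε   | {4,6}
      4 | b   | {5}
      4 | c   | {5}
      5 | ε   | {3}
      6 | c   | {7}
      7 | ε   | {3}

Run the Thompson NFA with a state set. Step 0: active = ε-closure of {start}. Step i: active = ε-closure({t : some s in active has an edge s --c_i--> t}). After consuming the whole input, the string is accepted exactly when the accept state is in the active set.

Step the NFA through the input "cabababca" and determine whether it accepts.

Answer: REJECT

Trace:
S₀ = ε-closure({0}) = {0}
'c' @ 1: {1,2,4,6}
'a' @ 2: {}  — dead — no transitions
rest 'bababca' ignored (set empty)
final: {}; accept 3 not in set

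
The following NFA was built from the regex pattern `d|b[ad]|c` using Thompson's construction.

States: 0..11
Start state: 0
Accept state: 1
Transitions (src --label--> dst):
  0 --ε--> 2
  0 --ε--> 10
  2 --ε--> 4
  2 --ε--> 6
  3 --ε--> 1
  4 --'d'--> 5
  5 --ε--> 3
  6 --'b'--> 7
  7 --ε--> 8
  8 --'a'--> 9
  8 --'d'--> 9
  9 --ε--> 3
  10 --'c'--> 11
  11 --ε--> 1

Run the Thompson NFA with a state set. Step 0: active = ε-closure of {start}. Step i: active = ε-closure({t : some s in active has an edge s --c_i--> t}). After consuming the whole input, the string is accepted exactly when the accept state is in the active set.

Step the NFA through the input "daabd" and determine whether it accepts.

Answer: REJECT

Trace:
start: ε-closure({0}) = {0,2,4,6,10}
'd' @ 1: {1,3,5}  [accepting]
'a' @ 2: {}  — state set empty
rest 'abd' ignored (set empty)
after full input: {}  (accept=1 not in)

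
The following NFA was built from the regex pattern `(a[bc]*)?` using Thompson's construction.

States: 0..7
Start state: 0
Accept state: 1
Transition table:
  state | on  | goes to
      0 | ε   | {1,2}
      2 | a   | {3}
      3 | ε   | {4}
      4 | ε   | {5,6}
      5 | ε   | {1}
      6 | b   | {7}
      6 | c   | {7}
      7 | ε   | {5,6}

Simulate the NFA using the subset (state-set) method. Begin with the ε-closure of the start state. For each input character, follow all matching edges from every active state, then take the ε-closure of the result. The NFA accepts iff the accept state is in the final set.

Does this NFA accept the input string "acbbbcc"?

S₀ = ε-closure({0}) = {0,1,2}
'a' @ 1: {1,3,4,5,6}  (accept∈set)
'c' @ 2: {1,5,6,7}  (accept∈set)
'b' @ 3: {1,5,6,7}  (accept∈set)
'b' @ 4: {1,5,6,7}  (accept∈set)
'b' @ 5: {1,5,6,7}  (accept∈set)
'c' @ 6: {1,5,6,7}  (accept∈set)
'c' @ 7: {1,5,6,7}  (accept∈set)
after full input: {1,5,6,7}  (accept=1 in)

Answer: ACCEPT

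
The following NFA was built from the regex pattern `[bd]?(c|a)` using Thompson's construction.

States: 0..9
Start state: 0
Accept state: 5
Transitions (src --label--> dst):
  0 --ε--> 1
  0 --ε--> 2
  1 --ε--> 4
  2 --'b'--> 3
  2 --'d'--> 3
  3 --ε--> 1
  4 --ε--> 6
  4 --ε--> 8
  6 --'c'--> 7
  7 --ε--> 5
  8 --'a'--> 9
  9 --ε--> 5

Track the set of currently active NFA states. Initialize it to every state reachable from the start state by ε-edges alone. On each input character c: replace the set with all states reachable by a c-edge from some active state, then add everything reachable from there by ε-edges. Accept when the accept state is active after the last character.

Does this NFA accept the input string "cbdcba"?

S₀ = ε-closure({0}) = {0,1,2,4,6,8}
'c' @ 1: {5,7}  ✓accept
'b' @ 2: {}  — state set empty
rest 'dcba' ignored (set empty)
end set {} — state 5 not in

Answer: REJECT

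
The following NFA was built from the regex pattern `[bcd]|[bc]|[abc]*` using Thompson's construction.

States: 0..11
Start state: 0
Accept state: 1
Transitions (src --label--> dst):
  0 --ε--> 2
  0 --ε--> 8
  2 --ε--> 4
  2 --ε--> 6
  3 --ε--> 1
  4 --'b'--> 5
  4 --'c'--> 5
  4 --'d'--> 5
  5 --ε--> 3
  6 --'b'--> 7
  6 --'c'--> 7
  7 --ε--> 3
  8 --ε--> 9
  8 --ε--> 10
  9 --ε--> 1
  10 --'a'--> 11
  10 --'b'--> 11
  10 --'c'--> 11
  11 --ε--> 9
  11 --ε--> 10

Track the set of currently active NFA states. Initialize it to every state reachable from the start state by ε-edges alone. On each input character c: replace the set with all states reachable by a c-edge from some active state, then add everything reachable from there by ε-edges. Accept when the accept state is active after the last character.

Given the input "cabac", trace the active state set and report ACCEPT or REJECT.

S₀ = ε-closure({0}) = {0,1,2,4,6,8,9,10}
'c' @ 1: {1,3,5,7,9,10,11}  ✓accept
'a' @ 2: {1,9,10,11}  ✓accept
'b' @ 3: {1,9,10,11}  ✓accept
'a' @ 4: {1,9,10,11}  ✓accept
'c' @ 5: {1,9,10,11}  ✓accept
end set {1,9,10,11} — state 1 in

Answer: ACCEPT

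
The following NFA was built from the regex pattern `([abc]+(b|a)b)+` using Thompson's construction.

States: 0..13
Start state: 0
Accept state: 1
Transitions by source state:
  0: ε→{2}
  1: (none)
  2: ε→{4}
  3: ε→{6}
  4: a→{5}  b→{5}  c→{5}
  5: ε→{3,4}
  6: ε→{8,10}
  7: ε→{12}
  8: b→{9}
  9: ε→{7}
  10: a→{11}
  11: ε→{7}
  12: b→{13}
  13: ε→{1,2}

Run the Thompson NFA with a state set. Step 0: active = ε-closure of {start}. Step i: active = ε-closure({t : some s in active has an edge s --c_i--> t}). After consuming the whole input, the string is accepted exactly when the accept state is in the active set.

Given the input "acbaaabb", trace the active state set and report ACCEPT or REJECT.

Answer: ACCEPT

Trace:
S₀ = ε-closure({0}) = {0,2,4}
'a' @ 1: {3,4,5,6,8,10}
'c' @ 2: {3,4,5,6,8,10}
'b' @ 3: {3,4,5,6,7,8,9,10,12}
'a' @ 4: {3,4,5,6,7,8,10,11,12}
'a' @ 5: {3,4,5,6,7,8,10,11,12}
'a' @ 6: {3,4,5,6,7,8,10,11,12}
'b' @ 7: {1,2,3,4,5,6,7,8,9,10,12,13}  (accept∈set)
'b' @ 8: {1,2,3,4,5,6,7,8,9,10,12,13}  (accept∈set)
after full input: {1,2,3,4,5,6,7,8,9,10,12,13}  (accept=1 in)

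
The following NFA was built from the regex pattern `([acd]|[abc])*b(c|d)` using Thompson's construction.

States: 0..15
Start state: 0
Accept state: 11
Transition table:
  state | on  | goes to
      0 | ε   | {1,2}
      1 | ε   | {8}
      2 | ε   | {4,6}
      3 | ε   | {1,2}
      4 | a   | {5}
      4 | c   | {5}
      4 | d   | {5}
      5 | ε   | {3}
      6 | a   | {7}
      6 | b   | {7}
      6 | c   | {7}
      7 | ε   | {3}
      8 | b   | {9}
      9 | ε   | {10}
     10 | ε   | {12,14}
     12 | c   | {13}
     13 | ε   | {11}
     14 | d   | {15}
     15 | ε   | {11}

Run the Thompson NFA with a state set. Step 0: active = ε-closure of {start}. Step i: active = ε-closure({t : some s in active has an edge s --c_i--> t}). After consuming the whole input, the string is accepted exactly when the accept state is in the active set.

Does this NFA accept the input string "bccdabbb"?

Answer: REJECT

Trace:
start: ε-closure({0}) = {0,1,2,4,6,8}
'b' @ 1: {1,2,3,4,6,7,8,9,10,12,14}
'c' @ 2: {1,2,3,4,5,6,7,8,11,13}  [accepting]
'c' @ 3: {1,2,3,4,5,6,7,8}
'd' @ 4: {1,2,3,4,5,6,8}
'a' @ 5: {1,2,3,4,5,6,7,8}
'b' @ 6: {1,2,3,4,6,7,8,9,10,12,14}
'b' @ 7: {1,2,3,4,6,7,8,9,10,12,14}
'b' @ 8: {1,2,3,4,6,7,8,9,10,12,14}
after full input: {1,2,3,4,6,7,8,9,10,12,14}  (accept=11 not in)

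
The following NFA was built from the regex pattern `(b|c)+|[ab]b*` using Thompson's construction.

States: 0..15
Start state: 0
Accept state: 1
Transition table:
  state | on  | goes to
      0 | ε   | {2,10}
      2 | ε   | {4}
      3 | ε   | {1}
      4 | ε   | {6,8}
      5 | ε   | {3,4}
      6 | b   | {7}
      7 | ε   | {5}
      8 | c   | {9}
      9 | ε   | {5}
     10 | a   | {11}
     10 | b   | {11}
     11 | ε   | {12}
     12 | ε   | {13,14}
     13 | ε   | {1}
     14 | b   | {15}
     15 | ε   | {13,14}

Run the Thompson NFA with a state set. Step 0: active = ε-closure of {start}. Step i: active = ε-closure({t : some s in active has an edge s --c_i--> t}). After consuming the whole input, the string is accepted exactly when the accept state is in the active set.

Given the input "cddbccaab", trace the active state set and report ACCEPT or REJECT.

Answer: REJECT

Steps:
S₀ = ε-closure({0}) = {0,2,4,6,8,10}
'c' @ 1: {1,3,4,5,6,8,9}  ✓accept
'd' @ 2: {}  — state set empty
rest 'dbccaab' ignored (set empty)
final: {}; accept 1 not in set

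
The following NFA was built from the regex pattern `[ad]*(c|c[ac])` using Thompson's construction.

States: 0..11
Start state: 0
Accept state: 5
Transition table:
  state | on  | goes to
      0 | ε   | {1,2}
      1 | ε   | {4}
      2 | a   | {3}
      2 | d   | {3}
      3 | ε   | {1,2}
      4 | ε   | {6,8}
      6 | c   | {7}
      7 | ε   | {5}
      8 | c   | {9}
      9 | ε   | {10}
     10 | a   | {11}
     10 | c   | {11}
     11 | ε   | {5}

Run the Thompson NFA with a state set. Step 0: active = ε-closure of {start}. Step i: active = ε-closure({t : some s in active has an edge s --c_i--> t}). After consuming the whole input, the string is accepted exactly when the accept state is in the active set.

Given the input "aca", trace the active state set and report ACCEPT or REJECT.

initial (ε-close {0}): {0,1,2,4,6,8}
'a' @ 1: {1,2,3,4,6,8}
'c' @ 2: {5,7,9,10}  ✓accept
'a' @ 3: {5,11}  ✓accept
after full input: {5,11}  (accept=5 in)

Answer: ACCEPT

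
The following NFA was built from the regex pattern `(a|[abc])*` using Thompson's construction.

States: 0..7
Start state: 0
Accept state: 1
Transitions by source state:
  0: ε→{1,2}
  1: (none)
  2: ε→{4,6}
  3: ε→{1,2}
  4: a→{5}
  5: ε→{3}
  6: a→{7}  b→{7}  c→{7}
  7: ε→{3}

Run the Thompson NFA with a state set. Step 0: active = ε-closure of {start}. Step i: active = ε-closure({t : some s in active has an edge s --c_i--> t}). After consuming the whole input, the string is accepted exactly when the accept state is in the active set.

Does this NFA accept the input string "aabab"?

Answer: ACCEPT

Derivation:
S₀ = ε-closure({0}) = {0,1,2,4,6}
'a' @ 1: {1,2,3,4,5,6,7}  [accepting]
'a' @ 2: {1,2,3,4,5,6,7}  [accepting]
'b' @ 3: {1,2,3,4,6,7}  [accepting]
'a' @ 4: {1,2,3,4,5,6,7}  [accepting]
'b' @ 5: {1,2,3,4,6,7}  [accepting]
end set {1,2,3,4,6,7} — state 1 in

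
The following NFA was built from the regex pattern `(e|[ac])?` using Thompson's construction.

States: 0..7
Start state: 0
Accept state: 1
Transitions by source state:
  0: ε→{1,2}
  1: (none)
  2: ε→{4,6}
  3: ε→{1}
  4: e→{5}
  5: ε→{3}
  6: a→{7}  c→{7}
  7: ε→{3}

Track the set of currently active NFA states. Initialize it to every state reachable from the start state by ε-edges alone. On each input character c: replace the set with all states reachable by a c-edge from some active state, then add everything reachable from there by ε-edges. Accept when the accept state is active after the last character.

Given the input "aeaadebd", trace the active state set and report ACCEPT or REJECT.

Answer: REJECT

Trace:
start: ε-closure({0}) = {0,1,2,4,6}
'a' @ 1: {1,3,7}  (accept∈set)
'e' @ 2: {}  — state set empty
rest 'aadebd' ignored (set empty)
final: {}; accept 1 not in set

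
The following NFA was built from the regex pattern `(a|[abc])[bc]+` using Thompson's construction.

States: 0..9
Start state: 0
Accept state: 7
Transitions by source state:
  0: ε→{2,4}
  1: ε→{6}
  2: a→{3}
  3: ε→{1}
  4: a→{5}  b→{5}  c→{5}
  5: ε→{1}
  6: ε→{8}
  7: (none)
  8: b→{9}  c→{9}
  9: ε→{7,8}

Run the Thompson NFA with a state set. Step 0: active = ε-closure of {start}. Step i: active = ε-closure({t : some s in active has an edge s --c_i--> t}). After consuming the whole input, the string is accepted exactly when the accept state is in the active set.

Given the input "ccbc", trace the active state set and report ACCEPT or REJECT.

start: ε-closure({0}) = {0,2,4}
'c' @ 1: {1,5,6,8}
'c' @ 2: {7,8,9}  (accept∈set)
'b' @ 3: {7,8,9}  (accept∈set)
'c' @ 4: {7,8,9}  (accept∈set)
after full input: {7,8,9}  (accept=7 in)

Answer: ACCEPT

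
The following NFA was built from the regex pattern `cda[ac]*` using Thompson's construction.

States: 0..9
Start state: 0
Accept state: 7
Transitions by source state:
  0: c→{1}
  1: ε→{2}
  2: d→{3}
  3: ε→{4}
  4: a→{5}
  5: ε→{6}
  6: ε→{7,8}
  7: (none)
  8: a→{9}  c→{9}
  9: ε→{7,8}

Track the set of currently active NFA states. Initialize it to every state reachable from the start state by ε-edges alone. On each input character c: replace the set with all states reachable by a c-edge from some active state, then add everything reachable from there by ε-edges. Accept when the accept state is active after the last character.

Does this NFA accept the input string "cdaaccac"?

start: ε-closure({0}) = {0}
'c' @ 1: {1,2}
'd' @ 2: {3,4}
'a' @ 3: {5,6,7,8}  ✓accept
'a' @ 4: {7,8,9}  ✓accept
'c' @ 5: {7,8,9}  ✓accept
'c' @ 6: {7,8,9}  ✓accept
'a' @ 7: {7,8,9}  ✓accept
'c' @ 8: {7,8,9}  ✓accept
end set {7,8,9} — state 7 in

Answer: ACCEPT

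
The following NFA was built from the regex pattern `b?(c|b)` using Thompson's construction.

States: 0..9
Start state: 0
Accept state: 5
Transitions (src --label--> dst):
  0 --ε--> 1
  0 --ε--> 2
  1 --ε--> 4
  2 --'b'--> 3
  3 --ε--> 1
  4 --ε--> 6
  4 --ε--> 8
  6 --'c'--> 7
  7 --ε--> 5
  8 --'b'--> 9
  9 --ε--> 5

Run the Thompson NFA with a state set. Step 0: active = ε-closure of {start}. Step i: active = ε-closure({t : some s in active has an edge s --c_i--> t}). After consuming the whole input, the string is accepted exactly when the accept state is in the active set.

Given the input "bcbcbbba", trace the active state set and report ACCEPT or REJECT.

S₀ = ε-closure({0}) = {0,1,2,4,6,8}
'b' @ 1: {1,3,4,5,6,8,9}  [accepting]
'c' @ 2: {5,7}  [accepting]
'b' @ 3: {}  — state set empty
rest 'cbbba' ignored (set empty)
after full input: {}  (accept=5 not in)

Answer: REJECT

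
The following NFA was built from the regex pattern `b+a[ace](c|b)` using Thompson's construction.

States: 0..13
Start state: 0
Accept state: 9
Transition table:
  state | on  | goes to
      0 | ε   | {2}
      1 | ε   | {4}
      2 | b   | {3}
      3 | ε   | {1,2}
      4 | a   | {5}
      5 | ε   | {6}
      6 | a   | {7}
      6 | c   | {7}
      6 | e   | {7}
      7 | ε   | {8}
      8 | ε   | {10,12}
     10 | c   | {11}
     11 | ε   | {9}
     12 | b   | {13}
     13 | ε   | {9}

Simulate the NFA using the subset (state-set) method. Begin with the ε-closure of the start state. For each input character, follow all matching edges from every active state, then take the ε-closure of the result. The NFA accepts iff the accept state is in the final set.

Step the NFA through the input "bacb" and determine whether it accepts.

initial (ε-close {0}): {0,2}
'b' @ 1: {1,2,3,4}
'a' @ 2: {5,6}
'c' @ 3: {7,8,10,12}
'b' @ 4: {9,13}  [accepting]
after full input: {9,13}  (accept=9 in)

Answer: ACCEPT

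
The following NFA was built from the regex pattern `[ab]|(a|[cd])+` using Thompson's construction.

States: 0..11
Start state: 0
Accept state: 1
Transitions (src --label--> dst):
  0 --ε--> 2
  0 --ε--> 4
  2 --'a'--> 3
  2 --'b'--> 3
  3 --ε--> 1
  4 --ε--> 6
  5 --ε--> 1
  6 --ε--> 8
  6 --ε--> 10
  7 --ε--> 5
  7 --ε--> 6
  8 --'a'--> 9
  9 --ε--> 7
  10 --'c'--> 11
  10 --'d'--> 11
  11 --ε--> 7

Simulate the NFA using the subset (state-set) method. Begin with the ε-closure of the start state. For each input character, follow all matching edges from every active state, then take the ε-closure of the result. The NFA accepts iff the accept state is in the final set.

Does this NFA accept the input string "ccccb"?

initial (ε-close {0}): {0,2,4,6,8,10}
'c' @ 1: {1,5,6,7,8,10,11}  [accepting]
'c' @ 2: {1,5,6,7,8,10,11}  [accepting]
'c' @ 3: {1,5,6,7,8,10,11}  [accepting]
'c' @ 4: {1,5,6,7,8,10,11}  [accepting]
'b' @ 5: {}  — state set empty
end set {} — state 1 not in

Answer: REJECT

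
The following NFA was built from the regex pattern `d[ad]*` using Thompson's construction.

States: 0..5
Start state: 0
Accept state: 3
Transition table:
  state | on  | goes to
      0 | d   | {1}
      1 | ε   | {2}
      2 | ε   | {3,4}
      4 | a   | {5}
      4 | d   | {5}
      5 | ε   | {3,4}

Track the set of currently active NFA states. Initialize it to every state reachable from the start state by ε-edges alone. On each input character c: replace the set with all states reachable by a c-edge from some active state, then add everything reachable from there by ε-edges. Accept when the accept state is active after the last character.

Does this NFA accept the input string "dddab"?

Answer: REJECT

Derivation:
S₀ = ε-closure({0}) = {0}
'd' @ 1: {1,2,3,4}  (accept∈set)
'd' @ 2: {3,4,5}  (accept∈set)
'd' @ 3: {3,4,5}  (accept∈set)
'a' @ 4: {3,4,5}  (accept∈set)
'b' @ 5: {}  — no active states
end set {} — state 3 not in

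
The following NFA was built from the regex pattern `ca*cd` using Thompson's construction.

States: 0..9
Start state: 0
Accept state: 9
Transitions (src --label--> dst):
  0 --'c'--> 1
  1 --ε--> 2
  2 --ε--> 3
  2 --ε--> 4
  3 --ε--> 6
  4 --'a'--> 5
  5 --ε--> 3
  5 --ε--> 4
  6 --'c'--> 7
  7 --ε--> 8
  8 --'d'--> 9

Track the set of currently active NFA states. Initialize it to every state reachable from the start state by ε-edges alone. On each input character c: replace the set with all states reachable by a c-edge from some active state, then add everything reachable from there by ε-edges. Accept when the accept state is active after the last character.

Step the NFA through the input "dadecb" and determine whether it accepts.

Answer: REJECT

Derivation:
start: ε-closure({0}) = {0}
'd' @ 1: {}  — state set empty
rest 'adecb' ignored (set empty)
final: {}; accept 9 not in set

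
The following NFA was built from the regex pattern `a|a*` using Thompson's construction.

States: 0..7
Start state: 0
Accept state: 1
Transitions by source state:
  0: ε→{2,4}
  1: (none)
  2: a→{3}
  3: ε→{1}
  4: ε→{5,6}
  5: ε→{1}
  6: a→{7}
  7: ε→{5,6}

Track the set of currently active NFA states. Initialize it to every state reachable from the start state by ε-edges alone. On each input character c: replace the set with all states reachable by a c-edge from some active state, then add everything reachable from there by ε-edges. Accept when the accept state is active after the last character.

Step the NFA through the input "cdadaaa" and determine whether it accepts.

Answer: REJECT

Steps:
initial (ε-close {0}): {0,1,2,4,5,6}
'c' @ 1: {}  — state set empty
rest 'dadaaa' ignored (set empty)
end set {} — state 1 not in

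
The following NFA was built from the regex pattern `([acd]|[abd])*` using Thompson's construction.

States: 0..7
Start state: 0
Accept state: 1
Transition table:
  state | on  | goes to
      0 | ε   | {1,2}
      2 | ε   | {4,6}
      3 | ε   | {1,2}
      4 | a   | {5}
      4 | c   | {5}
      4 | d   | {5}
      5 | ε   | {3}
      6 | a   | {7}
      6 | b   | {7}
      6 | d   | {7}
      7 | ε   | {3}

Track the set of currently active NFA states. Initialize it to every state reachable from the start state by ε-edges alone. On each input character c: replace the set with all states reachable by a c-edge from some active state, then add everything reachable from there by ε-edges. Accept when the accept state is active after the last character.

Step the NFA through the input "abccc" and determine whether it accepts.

Answer: ACCEPT

Steps:
initial (ε-close {0}): {0,1,2,4,6}
'a' @ 1: {1,2,3,4,5,6,7}  ✓accept
'b' @ 2: {1,2,3,4,6,7}  ✓accept
'c' @ 3: {1,2,3,4,5,6}  ✓accept
'c' @ 4: {1,2,3,4,5,6}  ✓accept
'c' @ 5: {1,2,3,4,5,6}  ✓accept
end set {1,2,3,4,5,6} — state 1 in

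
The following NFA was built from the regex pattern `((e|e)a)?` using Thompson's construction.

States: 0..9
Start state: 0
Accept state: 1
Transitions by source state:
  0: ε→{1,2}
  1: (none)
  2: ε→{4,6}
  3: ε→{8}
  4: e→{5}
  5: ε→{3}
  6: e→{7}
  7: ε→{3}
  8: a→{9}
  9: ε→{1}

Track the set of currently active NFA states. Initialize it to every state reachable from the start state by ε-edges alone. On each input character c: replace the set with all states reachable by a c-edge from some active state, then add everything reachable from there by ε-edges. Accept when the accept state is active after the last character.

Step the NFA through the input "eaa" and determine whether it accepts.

Answer: REJECT

Trace:
S₀ = ε-closure({0}) = {0,1,2,4,6}
'e' @ 1: {3,5,7,8}
'a' @ 2: {1,9}  ✓accept
'a' @ 3: {}  — state set empty
end set {} — state 1 not in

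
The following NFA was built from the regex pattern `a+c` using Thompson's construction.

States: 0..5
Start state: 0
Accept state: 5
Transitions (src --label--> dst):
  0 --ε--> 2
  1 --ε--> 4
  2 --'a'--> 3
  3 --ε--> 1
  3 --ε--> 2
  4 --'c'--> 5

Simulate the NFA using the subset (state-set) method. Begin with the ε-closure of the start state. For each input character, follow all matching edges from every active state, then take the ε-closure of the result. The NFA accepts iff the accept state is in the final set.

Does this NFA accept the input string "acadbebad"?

start: ε-closure({0}) = {0,2}
'a' @ 1: {1,2,3,4}
'c' @ 2: {5}  (accept∈set)
'a' @ 3: {}  — no active states
rest 'dbebad' ignored (set empty)
end set {} — state 5 not in

Answer: REJECT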